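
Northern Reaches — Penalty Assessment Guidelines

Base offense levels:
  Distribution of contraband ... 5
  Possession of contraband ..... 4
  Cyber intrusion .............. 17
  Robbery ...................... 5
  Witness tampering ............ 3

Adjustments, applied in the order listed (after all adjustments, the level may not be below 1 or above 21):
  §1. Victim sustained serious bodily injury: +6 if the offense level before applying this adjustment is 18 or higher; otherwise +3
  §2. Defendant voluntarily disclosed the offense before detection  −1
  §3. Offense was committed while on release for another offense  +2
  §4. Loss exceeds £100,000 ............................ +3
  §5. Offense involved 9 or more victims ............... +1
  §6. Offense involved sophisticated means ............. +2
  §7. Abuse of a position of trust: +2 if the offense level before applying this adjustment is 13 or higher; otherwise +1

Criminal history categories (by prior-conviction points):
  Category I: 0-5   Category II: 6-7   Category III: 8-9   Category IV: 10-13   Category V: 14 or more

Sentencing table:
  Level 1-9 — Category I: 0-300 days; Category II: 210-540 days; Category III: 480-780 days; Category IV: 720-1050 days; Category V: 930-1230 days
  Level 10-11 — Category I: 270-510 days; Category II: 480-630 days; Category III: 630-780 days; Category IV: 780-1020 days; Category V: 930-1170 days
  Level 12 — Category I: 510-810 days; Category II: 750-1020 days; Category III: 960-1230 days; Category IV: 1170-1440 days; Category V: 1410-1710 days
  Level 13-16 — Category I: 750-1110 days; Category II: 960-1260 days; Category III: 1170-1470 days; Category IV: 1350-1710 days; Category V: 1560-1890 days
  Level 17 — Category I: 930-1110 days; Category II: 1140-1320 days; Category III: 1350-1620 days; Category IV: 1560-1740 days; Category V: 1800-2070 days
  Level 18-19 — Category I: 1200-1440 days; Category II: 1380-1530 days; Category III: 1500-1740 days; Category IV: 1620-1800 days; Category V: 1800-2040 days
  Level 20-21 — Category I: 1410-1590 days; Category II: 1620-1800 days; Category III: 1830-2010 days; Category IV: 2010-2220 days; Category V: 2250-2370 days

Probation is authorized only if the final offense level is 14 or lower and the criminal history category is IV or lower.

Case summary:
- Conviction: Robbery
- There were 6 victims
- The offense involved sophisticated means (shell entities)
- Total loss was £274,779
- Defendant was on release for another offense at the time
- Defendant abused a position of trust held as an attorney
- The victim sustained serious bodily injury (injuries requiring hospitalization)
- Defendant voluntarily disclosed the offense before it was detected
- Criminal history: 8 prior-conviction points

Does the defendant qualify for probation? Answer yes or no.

Base offense level for robbery: 5.
§1 applies (level before this adjustment is 5 < 18, so +3): 5 + 3 = 8.
§2 applies: 8 − 1 = 7.
§3 applies: 7 + 2 = 9.
§4 applies: 9 + 3 = 12.
§6 applies: 12 + 2 = 14.
§7 applies (level before this adjustment is 14 ≥ 13, so +2): 14 + 2 = 16.
Final offense level: 16.
Criminal history: 8 prior points → Category III (8-9).
Level 16 falls in the 13-16 band.
Grid: Level 13-16 × Category III = 1170-1470 days.
Probation check: level 16 > 14 and category III ≤ IV → not eligible.

No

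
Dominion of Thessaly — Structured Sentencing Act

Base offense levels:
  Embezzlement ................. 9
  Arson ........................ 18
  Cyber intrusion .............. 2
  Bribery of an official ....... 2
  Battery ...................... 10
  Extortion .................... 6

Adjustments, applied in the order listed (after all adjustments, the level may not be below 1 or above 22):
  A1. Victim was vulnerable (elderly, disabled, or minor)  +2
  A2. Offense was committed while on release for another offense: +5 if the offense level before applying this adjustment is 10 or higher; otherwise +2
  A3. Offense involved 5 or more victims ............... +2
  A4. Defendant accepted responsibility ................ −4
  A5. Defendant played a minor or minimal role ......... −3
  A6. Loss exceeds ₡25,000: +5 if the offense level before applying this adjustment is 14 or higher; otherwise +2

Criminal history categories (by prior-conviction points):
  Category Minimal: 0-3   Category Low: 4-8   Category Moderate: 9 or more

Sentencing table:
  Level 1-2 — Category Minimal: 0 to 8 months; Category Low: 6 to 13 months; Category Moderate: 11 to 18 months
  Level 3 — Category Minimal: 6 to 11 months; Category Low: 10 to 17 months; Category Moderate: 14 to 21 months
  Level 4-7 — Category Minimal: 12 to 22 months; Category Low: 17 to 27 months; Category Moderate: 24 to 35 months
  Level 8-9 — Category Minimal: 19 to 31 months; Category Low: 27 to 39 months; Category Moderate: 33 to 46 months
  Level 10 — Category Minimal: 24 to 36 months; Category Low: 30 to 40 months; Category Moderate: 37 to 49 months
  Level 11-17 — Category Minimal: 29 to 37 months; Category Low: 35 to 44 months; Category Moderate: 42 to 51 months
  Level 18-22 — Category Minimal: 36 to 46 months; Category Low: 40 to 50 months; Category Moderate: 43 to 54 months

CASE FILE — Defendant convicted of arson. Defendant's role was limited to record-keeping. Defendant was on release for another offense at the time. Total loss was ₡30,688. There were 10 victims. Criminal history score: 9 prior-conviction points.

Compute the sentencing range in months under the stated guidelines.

Base offense level for arson: 18.
A1 does not apply.
A2 applies (level before this adjustment is 18 ≥ 10, so +5): 18 + 5 = 23.
A3 applies: 23 + 2 = 25.
A5 applies: 25 − 3 = 22.
A6 applies (level before this adjustment is 22 ≥ 14, so +5): 22 + 5 = 27.
Level 27 exceeds the maximum of 22; capped at 22.
Final offense level: 22.
Criminal history: 9 prior points → Category Moderate (9+).
Level 22 falls in the 18-22 band.
Grid: Level 18-22 × Category Moderate = 43-54 months.

43-54 months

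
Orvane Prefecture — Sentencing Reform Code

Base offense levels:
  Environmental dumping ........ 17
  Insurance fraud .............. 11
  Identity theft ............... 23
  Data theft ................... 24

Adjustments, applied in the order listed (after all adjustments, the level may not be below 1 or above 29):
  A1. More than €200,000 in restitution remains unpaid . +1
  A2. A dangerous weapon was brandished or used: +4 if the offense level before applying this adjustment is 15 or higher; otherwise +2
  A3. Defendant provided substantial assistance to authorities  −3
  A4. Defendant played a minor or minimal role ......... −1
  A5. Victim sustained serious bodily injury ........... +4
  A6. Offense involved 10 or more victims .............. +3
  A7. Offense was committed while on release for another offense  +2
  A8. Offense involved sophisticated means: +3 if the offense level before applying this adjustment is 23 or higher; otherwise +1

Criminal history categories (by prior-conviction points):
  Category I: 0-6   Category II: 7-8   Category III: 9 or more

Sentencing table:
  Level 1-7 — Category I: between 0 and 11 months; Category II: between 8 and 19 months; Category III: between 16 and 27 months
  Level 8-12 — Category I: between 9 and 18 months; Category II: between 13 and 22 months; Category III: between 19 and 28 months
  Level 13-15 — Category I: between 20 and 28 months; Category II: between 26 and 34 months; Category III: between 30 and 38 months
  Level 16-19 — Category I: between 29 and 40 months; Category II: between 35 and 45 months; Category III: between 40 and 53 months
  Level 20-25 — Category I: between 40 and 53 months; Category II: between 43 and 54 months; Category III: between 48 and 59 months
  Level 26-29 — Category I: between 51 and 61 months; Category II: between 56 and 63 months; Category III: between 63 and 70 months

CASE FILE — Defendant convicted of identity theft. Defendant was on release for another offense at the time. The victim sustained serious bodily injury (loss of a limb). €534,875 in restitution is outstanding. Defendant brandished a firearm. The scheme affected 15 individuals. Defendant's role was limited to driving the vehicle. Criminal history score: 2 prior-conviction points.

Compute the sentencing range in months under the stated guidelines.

51-61 months

Base offense level for identity theft: 23.
A1 applies: 23 + 1 = 24.
A2 applies (level before this adjustment is 24 ≥ 15, so +4): 24 + 4 = 28.
A3 does not apply.
A4 applies: 28 − 1 = 27.
A5 applies: 27 + 4 = 31.
A6 applies: 31 + 3 = 34.
A7 applies: 34 + 2 = 36.
Level 36 exceeds the maximum of 29; capped at 29.
Final offense level: 29.
Criminal history: 2 prior points → Category I (0-6).
Level 29 falls in the 26-29 band.
Grid: Level 26-29 × Category I = 51-61 months.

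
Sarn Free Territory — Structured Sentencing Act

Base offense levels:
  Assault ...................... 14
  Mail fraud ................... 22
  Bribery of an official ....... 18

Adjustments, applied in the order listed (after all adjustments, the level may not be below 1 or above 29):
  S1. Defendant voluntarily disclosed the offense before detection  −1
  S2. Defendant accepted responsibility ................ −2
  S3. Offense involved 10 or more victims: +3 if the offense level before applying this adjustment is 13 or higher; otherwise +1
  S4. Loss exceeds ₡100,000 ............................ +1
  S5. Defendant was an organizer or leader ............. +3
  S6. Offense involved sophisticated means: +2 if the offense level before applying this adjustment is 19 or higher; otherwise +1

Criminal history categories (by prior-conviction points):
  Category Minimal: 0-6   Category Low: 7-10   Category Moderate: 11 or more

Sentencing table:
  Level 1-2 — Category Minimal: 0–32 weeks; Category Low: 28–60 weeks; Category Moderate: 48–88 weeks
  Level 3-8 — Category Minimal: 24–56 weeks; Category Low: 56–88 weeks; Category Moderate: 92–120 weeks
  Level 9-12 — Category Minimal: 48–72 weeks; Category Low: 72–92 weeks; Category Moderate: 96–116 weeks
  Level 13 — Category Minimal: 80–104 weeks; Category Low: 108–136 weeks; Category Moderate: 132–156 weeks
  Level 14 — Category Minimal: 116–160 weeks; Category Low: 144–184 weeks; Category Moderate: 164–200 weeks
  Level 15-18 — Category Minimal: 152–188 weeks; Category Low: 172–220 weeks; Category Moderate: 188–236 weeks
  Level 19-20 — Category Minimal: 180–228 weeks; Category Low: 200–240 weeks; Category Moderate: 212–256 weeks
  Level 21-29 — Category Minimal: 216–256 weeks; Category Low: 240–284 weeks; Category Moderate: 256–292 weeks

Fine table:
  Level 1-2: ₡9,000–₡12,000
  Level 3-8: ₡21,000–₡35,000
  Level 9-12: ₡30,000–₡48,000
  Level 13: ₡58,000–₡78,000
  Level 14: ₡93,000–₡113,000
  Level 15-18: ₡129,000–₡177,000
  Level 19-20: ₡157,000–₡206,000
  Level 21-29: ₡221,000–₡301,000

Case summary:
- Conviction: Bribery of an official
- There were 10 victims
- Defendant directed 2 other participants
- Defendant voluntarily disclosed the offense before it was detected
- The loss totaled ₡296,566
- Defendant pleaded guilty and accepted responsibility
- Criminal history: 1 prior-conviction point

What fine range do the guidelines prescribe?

₡221,000–₡301,000

Base offense level for bribery of an official: 18.
S1 applies: 18 − 1 = 17.
S2 applies: 17 − 2 = 15.
S3 applies (level before this adjustment is 15 ≥ 13, so +3): 15 + 3 = 18.
S4 applies: 18 + 1 = 19.
S5 applies: 19 + 3 = 22.
Final offense level: 22.
Level 22 falls in the 21-29 band.
Fine table: Level 21-29 → ₡221,000–₡301,000.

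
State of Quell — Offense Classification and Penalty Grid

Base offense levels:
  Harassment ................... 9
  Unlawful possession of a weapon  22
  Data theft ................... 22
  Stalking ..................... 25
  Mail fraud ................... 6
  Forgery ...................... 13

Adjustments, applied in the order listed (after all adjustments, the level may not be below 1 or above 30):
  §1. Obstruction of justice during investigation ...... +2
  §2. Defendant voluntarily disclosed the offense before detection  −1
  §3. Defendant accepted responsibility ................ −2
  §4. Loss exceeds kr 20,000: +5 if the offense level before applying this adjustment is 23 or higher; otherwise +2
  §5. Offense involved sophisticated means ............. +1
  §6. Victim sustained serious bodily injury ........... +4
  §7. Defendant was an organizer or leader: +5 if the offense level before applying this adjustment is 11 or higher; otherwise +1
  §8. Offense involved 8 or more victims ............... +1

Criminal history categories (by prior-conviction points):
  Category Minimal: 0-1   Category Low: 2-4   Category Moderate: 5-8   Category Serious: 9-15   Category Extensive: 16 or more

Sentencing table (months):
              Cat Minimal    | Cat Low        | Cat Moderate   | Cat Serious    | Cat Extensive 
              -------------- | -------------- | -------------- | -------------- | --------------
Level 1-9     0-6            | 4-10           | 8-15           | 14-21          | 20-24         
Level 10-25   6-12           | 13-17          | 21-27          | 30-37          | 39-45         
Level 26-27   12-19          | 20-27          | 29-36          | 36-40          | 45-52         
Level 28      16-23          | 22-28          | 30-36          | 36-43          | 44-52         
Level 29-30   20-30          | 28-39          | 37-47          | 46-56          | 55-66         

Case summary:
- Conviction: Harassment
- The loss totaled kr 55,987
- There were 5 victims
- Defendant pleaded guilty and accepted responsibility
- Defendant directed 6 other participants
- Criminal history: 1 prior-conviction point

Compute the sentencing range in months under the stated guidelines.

Base offense level for harassment: 9.
§3 applies: 9 − 2 = 7.
§4 applies (level before this adjustment is 7 < 23, so +2): 7 + 2 = 9.
§7 applies (level before this adjustment is 9 < 11, so +1): 9 + 1 = 10.
§8 does not apply.
Final offense level: 10.
Criminal history: 1 prior point → Category Minimal (0-1).
Level 10 falls in the 10-25 band.
Grid: Level 10-25 × Category Minimal = 6-12 months.

6-12 months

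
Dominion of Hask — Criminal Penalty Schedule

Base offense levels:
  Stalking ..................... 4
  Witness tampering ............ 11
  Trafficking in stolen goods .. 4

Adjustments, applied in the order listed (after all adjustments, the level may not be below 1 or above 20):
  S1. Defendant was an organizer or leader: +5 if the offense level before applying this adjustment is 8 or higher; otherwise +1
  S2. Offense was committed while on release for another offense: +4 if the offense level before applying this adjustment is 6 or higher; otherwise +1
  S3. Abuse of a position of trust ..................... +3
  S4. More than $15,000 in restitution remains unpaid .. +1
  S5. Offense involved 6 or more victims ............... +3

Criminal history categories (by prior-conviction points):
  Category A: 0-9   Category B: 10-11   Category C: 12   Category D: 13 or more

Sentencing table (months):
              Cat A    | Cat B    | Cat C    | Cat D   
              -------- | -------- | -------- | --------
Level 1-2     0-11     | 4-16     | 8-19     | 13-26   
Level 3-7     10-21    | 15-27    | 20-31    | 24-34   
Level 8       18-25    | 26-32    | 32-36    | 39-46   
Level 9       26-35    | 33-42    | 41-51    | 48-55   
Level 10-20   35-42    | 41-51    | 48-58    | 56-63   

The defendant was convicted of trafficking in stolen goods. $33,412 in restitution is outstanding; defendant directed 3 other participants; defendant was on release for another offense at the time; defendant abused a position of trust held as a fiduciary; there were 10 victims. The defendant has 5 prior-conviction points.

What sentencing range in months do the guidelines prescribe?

Base offense level for trafficking in stolen goods: 4.
S1 applies (level before this adjustment is 4 < 8, so +1): 4 + 1 = 5.
S2 applies (level before this adjustment is 5 < 6, so +1): 5 + 1 = 6.
S3 applies: 6 + 3 = 9.
S4 applies: 9 + 1 = 10.
S5 applies: 10 + 3 = 13.
Final offense level: 13.
Criminal history: 5 prior points → Category A (0-9).
Level 13 falls in the 10-20 band.
Grid: Level 10-20 × Category A = 35-42 months.

35-42 months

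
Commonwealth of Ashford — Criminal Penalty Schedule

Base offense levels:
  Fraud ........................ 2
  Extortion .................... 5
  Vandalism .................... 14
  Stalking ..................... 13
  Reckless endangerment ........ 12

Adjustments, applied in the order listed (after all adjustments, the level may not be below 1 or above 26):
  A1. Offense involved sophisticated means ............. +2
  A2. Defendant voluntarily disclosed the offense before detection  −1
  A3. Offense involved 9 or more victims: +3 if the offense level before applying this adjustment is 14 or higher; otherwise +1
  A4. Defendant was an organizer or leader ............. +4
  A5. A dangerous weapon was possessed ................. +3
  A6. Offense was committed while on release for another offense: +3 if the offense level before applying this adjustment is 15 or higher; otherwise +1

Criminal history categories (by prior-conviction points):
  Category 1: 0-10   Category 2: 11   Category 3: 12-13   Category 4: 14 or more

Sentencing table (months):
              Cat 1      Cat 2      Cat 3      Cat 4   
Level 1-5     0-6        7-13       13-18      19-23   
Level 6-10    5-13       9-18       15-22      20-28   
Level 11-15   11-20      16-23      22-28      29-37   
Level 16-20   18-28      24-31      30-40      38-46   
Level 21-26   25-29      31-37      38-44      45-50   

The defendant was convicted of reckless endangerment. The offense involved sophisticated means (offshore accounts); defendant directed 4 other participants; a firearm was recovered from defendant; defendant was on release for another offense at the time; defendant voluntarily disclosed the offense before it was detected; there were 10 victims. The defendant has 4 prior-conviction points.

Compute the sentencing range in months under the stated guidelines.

25-29 months

Base offense level for reckless endangerment: 12.
A1 applies: 12 + 2 = 14.
A2 applies: 14 − 1 = 13.
A3 applies (level before this adjustment is 13 < 14, so +1): 13 + 1 = 14.
A4 applies: 14 + 4 = 18.
A5 applies: 18 + 3 = 21.
A6 applies (level before this adjustment is 21 ≥ 15, so +3): 21 + 3 = 24.
Final offense level: 24.
Criminal history: 4 prior points → Category 1 (0-10).
Level 24 falls in the 21-26 band.
Grid: Level 21-26 × Category 1 = 25-29 months.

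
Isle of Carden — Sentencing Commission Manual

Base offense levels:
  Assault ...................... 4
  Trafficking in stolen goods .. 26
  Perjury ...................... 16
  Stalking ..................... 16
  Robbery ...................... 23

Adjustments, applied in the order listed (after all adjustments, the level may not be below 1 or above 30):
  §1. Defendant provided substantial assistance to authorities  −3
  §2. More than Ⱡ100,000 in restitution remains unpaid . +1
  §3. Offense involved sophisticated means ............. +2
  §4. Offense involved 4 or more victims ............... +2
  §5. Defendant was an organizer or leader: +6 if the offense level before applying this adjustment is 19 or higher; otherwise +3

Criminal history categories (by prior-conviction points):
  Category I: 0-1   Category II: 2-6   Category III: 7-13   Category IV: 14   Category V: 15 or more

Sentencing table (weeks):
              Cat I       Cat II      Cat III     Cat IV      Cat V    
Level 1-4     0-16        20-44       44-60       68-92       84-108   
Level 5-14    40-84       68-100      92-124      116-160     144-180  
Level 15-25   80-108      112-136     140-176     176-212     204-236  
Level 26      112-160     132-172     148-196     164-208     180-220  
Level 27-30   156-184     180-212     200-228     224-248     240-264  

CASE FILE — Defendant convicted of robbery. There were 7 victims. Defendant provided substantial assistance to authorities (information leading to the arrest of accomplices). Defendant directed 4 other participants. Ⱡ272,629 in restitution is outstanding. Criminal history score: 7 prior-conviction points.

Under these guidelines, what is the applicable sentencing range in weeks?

Base offense level for robbery: 23.
§1 applies: 23 − 3 = 20.
§2 applies: 20 + 1 = 21.
§3 does not apply.
§4 applies: 21 + 2 = 23.
§5 applies (level before this adjustment is 23 ≥ 19, so +6): 23 + 6 = 29.
Final offense level: 29.
Criminal history: 7 prior points → Category III (7-13).
Level 29 falls in the 27-30 band.
Grid: Level 27-30 × Category III = 200-228 weeks.

200-228 weeks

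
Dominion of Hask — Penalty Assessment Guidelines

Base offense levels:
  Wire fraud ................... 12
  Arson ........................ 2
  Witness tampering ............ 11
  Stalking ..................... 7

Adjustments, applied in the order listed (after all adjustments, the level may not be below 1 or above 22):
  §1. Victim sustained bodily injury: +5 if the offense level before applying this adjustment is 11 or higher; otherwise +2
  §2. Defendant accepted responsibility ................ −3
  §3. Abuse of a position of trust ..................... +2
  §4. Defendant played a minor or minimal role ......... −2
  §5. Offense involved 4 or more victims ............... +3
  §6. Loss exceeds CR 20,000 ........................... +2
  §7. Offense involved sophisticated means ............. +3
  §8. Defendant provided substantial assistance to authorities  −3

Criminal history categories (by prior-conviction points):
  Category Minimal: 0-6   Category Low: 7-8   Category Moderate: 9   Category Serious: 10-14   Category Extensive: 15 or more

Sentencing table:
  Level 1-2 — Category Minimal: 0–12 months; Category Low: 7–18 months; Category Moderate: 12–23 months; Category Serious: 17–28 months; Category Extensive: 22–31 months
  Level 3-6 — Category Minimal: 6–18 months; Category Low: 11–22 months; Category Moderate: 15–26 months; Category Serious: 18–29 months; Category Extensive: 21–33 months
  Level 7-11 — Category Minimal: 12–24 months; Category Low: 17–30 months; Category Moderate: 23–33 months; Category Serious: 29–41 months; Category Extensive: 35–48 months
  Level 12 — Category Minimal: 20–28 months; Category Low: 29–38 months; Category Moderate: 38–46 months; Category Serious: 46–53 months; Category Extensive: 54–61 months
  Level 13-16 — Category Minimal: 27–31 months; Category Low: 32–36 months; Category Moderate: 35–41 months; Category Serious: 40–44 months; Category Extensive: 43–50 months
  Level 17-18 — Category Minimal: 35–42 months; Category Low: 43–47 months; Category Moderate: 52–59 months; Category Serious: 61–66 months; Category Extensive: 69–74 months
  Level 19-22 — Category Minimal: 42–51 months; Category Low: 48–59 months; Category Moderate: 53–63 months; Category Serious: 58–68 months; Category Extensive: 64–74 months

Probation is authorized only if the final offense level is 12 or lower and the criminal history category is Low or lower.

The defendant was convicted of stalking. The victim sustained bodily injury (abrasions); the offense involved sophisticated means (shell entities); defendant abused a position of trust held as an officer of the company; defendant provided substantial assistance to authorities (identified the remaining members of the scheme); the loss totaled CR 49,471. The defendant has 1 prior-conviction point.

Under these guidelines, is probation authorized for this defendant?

No

Base offense level for stalking: 7.
§1 applies (level before this adjustment is 7 < 11, so +2): 7 + 2 = 9.
§2 does not apply.
§3 applies: 9 + 2 = 11.
§4 does not apply.
§5 does not apply.
§6 applies: 11 + 2 = 13.
§7 applies: 13 + 3 = 16.
§8 applies: 16 − 3 = 13.
Final offense level: 13.
Criminal history: 1 prior point → Category Minimal (0-6).
Level 13 falls in the 13-16 band.
Grid: Level 13-16 × Category Minimal = 27-31 months.
Probation check: level 13 > 12 and category Minimal ≤ Low → not eligible.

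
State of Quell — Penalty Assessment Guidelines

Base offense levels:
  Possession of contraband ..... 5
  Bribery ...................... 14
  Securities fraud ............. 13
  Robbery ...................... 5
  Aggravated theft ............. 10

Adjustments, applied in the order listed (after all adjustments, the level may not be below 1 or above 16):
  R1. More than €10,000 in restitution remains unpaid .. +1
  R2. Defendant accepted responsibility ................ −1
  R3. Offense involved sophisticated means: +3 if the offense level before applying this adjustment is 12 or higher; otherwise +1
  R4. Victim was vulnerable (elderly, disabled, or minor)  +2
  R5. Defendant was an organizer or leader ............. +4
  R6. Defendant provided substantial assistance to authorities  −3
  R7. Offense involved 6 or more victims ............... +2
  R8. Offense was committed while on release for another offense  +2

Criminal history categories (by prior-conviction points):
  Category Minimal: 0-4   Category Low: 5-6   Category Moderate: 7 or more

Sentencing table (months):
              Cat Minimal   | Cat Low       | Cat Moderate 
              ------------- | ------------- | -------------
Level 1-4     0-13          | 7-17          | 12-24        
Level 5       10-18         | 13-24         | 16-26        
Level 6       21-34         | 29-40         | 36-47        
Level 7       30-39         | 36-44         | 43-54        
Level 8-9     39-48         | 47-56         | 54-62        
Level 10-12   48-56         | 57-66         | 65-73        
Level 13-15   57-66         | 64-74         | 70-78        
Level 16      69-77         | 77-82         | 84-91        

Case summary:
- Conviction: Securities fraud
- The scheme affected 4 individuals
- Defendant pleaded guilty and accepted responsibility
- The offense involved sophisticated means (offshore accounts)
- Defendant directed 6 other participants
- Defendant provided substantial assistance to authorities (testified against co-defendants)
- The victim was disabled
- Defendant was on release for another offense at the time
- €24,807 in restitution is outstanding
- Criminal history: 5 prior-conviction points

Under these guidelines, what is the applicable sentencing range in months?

Base offense level for securities fraud: 13.
R1 applies: 13 + 1 = 14.
R2 applies: 14 − 1 = 13.
R3 applies (level before this adjustment is 13 ≥ 12, so +3): 13 + 3 = 16.
R4 applies: 16 + 2 = 18.
R5 applies: 18 + 4 = 22.
R6 applies: 22 − 3 = 19.
R8 applies: 19 + 2 = 21.
Level 21 exceeds the maximum of 16; capped at 16.
Final offense level: 16.
Criminal history: 5 prior points → Category Low (5-6).
Level 16 falls in the 16 band.
Grid: Level 16 × Category Low = 77-82 months.

77-82 months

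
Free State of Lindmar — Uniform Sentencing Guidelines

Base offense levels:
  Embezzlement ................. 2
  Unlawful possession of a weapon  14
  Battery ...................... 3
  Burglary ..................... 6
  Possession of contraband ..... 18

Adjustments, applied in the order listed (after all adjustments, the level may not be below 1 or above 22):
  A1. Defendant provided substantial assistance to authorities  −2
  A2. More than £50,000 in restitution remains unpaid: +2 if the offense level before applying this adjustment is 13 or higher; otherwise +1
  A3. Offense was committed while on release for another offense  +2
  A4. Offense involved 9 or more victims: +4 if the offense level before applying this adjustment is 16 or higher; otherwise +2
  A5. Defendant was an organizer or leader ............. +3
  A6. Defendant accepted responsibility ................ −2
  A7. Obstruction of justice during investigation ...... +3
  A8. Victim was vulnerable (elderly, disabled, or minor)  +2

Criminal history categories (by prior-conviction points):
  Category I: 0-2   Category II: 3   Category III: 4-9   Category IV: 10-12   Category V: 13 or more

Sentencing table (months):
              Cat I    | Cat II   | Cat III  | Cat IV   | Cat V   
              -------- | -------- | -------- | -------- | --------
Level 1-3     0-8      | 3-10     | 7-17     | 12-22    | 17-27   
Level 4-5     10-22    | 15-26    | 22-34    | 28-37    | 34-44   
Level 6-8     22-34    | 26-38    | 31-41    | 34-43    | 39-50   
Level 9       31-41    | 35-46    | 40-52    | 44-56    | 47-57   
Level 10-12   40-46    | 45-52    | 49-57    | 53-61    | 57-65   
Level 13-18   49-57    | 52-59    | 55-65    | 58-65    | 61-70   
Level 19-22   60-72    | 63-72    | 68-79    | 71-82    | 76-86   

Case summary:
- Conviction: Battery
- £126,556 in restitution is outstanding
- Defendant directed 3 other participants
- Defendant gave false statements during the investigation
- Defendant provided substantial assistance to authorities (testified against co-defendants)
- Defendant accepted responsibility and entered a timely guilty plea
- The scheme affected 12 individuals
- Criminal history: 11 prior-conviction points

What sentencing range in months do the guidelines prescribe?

34-43 months

Base offense level for battery: 3.
A1 applies: 3 − 2 = 1.
A2 applies (level before this adjustment is 1 < 13, so +1): 1 + 1 = 2.
A3 does not apply.
A4 applies (level before this adjustment is 2 < 16, so +2): 2 + 2 = 4.
A5 applies: 4 + 3 = 7.
A6 applies: 7 − 2 = 5.
A7 applies: 5 + 3 = 8.
Final offense level: 8.
Criminal history: 11 prior points → Category IV (10-12).
Level 8 falls in the 6-8 band.
Grid: Level 6-8 × Category IV = 34-43 months.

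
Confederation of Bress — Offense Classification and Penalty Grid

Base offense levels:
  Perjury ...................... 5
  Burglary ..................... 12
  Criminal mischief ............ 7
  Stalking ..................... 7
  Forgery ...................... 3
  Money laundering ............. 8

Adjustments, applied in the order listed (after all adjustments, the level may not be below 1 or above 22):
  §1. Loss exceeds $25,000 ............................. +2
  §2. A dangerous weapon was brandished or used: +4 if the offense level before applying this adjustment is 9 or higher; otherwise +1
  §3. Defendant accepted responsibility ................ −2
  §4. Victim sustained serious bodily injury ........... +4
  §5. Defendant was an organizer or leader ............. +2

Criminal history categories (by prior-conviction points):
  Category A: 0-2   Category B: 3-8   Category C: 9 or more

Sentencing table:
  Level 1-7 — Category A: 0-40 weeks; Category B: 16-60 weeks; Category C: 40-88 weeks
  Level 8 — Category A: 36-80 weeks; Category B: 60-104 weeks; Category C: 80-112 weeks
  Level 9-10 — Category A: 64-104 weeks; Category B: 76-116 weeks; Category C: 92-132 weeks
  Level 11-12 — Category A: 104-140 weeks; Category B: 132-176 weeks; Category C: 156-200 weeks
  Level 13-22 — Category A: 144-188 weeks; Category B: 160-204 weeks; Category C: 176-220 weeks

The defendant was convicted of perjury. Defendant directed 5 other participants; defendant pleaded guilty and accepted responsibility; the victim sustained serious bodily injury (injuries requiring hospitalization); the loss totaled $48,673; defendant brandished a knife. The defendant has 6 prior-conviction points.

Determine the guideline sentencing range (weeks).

Base offense level for perjury: 5.
§1 applies: 5 + 2 = 7.
§2 applies (level before this adjustment is 7 < 9, so +1): 7 + 1 = 8.
§3 applies: 8 − 2 = 6.
§4 applies: 6 + 4 = 10.
§5 applies: 10 + 2 = 12.
Final offense level: 12.
Criminal history: 6 prior points → Category B (3-8).
Level 12 falls in the 11-12 band.
Grid: Level 11-12 × Category B = 132-176 weeks.

132-176 weeks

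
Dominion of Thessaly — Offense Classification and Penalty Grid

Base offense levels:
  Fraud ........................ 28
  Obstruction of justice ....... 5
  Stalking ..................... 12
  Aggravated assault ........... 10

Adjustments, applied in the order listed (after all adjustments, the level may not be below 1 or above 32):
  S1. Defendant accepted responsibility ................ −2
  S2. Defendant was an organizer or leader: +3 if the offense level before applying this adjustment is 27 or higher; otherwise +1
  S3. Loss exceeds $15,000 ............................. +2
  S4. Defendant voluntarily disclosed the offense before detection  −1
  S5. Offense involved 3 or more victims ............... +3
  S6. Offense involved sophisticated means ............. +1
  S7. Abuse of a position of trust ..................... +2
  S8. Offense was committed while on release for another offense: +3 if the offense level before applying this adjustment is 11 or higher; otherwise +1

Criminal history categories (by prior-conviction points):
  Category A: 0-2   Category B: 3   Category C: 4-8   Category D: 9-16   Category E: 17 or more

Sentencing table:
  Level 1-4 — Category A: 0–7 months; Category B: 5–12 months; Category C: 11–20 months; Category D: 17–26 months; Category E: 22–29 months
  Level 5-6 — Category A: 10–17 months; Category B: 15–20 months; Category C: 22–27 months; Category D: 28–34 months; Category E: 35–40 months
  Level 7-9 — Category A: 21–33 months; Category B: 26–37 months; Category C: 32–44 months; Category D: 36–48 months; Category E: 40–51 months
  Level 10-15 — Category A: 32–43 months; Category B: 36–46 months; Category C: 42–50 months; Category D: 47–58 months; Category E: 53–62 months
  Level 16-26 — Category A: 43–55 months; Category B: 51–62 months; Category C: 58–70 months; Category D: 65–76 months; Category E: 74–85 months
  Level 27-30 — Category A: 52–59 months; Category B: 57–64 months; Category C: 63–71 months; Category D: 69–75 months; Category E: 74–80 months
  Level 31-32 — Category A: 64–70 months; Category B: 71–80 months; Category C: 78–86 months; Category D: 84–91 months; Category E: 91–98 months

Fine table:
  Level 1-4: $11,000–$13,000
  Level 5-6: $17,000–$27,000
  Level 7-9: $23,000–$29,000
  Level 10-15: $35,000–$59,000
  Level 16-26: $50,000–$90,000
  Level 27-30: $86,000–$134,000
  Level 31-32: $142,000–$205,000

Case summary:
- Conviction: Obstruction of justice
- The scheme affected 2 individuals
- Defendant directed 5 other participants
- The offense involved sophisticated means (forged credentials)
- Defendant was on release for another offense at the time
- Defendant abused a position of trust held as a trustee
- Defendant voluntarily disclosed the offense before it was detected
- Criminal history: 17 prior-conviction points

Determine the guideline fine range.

$23,000–$29,000

Base offense level for obstruction of justice: 5.
S2 applies (level before this adjustment is 5 < 27, so +1): 5 + 1 = 6.
S3 does not apply.
S4 applies: 6 − 1 = 5.
S6 applies: 5 + 1 = 6.
S7 applies: 6 + 2 = 8.
S8 applies (level before this adjustment is 8 < 11, so +1): 8 + 1 = 9.
Final offense level: 9.
Level 9 falls in the 7-9 band.
Fine table: Level 7-9 → $23,000–$29,000.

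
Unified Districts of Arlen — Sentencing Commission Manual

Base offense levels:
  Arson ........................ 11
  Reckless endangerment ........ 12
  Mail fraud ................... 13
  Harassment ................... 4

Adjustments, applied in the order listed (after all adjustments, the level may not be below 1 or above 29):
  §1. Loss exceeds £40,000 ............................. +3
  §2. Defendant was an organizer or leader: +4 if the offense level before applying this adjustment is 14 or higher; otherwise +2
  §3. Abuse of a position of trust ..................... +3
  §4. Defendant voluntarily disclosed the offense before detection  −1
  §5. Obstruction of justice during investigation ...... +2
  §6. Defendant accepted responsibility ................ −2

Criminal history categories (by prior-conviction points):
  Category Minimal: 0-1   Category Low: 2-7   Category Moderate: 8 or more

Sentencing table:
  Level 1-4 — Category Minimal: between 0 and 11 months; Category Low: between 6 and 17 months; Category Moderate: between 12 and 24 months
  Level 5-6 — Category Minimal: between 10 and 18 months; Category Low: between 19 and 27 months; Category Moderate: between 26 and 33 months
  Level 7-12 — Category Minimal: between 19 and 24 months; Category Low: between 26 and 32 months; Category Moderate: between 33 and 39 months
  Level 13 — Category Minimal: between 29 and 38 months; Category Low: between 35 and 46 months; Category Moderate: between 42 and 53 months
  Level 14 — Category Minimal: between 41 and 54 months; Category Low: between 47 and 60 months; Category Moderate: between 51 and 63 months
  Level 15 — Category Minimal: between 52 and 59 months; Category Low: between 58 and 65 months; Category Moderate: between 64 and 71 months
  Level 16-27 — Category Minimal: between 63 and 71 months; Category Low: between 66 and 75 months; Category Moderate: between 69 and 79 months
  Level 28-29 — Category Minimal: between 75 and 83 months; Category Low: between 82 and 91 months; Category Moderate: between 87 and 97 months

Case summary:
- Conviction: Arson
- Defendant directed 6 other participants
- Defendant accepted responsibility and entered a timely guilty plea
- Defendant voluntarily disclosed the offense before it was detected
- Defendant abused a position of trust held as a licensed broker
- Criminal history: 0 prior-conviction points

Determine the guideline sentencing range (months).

29-38 months

Base offense level for arson: 11.
§1 does not apply.
§2 applies (level before this adjustment is 11 < 14, so +2): 11 + 2 = 13.
§3 applies: 13 + 3 = 16.
§4 applies: 16 − 1 = 15.
§5 does not apply.
§6 applies: 15 − 2 = 13.
Final offense level: 13.
Criminal history: 0 prior points → Category Minimal (0-1).
Level 13 falls in the 13 band.
Grid: Level 13 × Category Minimal = 29-38 months.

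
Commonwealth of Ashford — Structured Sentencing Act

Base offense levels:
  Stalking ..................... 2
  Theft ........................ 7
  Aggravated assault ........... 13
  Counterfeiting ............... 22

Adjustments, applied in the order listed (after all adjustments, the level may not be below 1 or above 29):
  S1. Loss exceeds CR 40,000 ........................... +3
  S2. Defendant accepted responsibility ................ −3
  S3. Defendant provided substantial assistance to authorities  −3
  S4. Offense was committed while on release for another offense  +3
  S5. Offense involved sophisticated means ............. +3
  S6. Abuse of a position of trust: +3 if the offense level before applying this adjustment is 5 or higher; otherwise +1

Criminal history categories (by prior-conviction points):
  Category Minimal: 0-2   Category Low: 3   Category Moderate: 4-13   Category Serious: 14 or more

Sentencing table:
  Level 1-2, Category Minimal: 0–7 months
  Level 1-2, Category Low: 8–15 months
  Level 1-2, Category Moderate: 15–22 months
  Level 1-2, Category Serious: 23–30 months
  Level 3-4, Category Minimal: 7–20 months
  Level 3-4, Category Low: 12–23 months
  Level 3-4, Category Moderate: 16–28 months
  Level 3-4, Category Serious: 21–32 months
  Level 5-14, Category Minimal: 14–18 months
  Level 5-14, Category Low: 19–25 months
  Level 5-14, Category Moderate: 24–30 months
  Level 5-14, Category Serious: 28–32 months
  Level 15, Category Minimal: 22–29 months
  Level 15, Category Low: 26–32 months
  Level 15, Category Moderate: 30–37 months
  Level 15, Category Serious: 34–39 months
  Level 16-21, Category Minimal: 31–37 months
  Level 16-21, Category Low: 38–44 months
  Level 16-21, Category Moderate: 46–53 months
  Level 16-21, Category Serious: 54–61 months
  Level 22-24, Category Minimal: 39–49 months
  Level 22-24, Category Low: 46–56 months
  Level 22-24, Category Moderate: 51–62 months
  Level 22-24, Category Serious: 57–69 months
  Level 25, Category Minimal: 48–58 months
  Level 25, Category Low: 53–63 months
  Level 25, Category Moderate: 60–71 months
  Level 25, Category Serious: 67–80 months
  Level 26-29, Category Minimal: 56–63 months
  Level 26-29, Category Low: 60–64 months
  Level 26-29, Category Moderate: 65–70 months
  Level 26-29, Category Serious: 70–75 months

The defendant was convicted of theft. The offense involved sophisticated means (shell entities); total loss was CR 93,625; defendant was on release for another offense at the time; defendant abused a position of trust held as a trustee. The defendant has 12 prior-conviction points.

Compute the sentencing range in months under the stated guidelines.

46-53 months

Base offense level for theft: 7.
S1 applies: 7 + 3 = 10.
S3 does not apply.
S4 applies: 10 + 3 = 13.
S5 applies: 13 + 3 = 16.
S6 applies (level before this adjustment is 16 ≥ 5, so +3): 16 + 3 = 19.
Final offense level: 19.
Criminal history: 12 prior points → Category Moderate (4-13).
Level 19 falls in the 16-21 band.
Grid: Level 16-21 × Category Moderate = 46-53 months.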